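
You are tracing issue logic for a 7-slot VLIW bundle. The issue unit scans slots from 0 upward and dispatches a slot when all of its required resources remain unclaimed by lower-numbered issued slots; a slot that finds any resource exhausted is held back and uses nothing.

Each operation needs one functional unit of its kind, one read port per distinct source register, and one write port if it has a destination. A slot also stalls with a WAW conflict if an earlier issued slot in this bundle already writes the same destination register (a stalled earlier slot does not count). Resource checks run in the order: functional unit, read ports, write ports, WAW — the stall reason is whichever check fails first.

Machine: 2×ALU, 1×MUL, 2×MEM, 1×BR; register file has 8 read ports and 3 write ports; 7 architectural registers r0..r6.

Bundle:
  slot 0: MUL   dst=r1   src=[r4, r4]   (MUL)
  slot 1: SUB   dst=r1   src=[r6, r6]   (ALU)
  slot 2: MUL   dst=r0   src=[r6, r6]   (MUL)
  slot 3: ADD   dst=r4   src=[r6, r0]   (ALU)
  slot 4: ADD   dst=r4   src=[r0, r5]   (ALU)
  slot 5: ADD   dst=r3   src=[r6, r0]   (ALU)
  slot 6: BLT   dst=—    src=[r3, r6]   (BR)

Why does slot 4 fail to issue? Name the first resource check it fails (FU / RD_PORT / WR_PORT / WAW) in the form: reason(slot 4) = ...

slot 0 (MUL): ISSUE — free A2,Mu0,Ld2,B1 rp7 wp2
slot 1 (ALU): stall WAW — free A2,Mu0,Ld2,B1 rp7 wp2
slot 2 (MUL): stall FU — free A2,Mu0,Ld2,B1 rp7 wp2
slot 3 (ALU): ISSUE — free A1,Mu0,Ld2,B1 rp5 wp1
slot 4 (ALU): stall WAW — free A1,Mu0,Ld2,B1 rp5 wp1
slot 5 (ALU): ISSUE — free A0,Mu0,Ld2,B1 rp3 wp0
slot 6 (BR): ISSUE — free A0,Mu0,Ld2,B0 rp1 wp0

reason(slot 4) = WAW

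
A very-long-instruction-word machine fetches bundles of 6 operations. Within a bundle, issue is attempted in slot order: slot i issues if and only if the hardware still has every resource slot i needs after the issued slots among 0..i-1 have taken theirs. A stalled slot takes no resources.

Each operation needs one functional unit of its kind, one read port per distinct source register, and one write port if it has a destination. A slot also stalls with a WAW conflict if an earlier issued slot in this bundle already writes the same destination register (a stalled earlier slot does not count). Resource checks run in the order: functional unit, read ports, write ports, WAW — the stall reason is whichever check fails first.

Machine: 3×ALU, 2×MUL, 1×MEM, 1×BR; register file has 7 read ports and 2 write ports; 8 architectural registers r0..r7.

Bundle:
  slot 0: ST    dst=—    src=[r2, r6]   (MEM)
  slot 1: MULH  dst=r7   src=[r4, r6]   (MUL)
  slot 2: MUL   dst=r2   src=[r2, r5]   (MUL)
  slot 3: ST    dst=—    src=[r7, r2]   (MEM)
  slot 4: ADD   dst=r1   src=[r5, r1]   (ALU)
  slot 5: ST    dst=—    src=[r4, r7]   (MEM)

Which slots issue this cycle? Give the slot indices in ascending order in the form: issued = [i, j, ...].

issued = [0, 1, 2]

slot 0 (MEM): ISSUE — free A3,Mu2,Ld0,B1 rp5 wp2
slot 1 (MUL): ISSUE — free A3,Mu1,Ld0,B1 rp3 wp1
slot 2 (MUL): ISSUE — free A3,Mu0,Ld0,B1 rp1 wp0
slot 3 (MEM): stall FU — free A3,Mu0,Ld0,B1 rp1 wp0
slot 4 (ALU): stall RD_PORT — free A3,Mu0,Ld0,B1 rp1 wp0
slot 5 (MEM): stall FU — free A3,Mu0,Ld0,B1 rp1 wp0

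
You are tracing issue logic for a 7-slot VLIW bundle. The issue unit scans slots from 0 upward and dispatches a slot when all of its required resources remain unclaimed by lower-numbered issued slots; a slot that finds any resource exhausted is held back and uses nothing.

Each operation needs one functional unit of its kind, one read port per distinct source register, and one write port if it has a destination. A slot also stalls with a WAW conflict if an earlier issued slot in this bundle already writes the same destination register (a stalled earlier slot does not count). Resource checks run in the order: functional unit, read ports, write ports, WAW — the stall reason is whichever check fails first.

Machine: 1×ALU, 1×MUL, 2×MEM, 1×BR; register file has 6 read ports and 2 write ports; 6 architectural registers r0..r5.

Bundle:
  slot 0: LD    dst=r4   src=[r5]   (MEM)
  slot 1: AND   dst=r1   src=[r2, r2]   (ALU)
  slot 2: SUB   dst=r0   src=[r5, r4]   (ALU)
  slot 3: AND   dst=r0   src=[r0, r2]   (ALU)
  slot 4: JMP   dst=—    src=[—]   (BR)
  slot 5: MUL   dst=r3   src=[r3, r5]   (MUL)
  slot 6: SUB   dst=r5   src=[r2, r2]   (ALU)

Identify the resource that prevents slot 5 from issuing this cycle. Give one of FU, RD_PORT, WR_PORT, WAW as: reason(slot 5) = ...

  0. MEM→r4 ⇒ go  {1A/1Mu/1Ld/1B | 5r 1w}
  1. ALU→r1 ⇒ go  {0A/1Mu/1Ld/1B | 4r 0w}
  2. ALU→r0 ⇒ no(FU)  {0A/1Mu/1Ld/1B | 4r 0w}
  3. ALU→r0 ⇒ no(FU)  {0A/1Mu/1Ld/1B | 4r 0w}
  4. BR ⇒ go  {0A/1Mu/1Ld/0B | 4r 0w}
  5. MUL→r3 ⇒ no(WR_PORT)  {0A/1Mu/1Ld/0B | 4r 0w}
  6. ALU→r5 ⇒ no(FU)  {0A/1Mu/1Ld/0B | 4r 0w}

reason(slot 5) = WR_PORT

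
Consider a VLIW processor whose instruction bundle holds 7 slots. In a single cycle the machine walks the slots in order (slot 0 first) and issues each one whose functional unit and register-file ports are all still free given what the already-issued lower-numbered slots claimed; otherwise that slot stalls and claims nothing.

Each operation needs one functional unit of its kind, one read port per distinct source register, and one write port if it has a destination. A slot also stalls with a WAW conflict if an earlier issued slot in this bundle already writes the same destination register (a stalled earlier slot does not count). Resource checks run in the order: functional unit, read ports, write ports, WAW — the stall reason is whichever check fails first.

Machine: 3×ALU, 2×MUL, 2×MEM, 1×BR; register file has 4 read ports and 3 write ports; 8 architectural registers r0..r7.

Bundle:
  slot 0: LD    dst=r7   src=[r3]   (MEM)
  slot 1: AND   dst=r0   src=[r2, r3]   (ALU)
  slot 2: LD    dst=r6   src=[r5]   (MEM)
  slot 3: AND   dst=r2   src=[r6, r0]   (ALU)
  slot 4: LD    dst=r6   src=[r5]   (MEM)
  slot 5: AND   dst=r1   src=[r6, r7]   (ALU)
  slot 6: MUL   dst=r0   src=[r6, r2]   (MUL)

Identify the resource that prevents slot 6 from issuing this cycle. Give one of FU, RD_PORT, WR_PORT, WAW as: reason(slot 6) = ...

reason(slot 6) = RD_PORT

#0 MEM src=r3 dispatched  <A:3 Mu:2 Ld:1 B:1 rd:3 wr:2>
#1 ALU src=r2,r3 dispatched  <A:2 Mu:2 Ld:1 B:1 rd:1 wr:1>
#2 MEM src=r5 dispatched  <A:2 Mu:2 Ld:0 B:1 rd:0 wr:0>
#3 ALU src=r6,r0 held:RD_PORT  <A:2 Mu:2 Ld:0 B:1 rd:0 wr:0>
#4 MEM src=r5 held:FU  <A:2 Mu:2 Ld:0 B:1 rd:0 wr:0>
#5 ALU src=r6,r7 held:RD_PORT  <A:2 Mu:2 Ld:0 B:1 rd:0 wr:0>
#6 MUL src=r6,r2 held:RD_PORT  <A:2 Mu:2 Ld:0 B:1 rd:0 wr:0>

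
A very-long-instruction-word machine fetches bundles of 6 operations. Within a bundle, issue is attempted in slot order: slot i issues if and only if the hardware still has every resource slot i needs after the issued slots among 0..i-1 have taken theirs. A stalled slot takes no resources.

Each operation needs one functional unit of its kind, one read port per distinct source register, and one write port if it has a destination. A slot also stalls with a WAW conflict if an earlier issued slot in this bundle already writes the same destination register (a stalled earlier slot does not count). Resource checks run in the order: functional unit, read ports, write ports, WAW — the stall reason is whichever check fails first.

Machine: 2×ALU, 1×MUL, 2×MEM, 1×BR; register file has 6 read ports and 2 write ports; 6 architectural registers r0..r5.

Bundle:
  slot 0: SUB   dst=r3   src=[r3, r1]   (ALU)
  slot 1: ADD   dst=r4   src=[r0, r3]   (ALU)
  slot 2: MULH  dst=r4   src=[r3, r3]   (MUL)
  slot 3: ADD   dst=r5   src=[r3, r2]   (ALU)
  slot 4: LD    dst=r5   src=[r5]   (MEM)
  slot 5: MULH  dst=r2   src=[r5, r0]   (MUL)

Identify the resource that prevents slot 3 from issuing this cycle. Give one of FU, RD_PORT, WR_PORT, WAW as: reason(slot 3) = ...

reason(slot 3) = FU

[0] ALU needs rd=2 wr=1: ok; after: ALU=1 MUL=1 MEM=2 BR=1, R=4, W=1
[1] ALU needs rd=2 wr=1: ok; after: ALU=0 MUL=1 MEM=2 BR=1, R=2, W=0
[2] MUL needs rd=1 wr=1: WR_PORT; after: ALU=0 MUL=1 MEM=2 BR=1, R=2, W=0
[3] ALU needs rd=2 wr=1: FU; after: ALU=0 MUL=1 MEM=2 BR=1, R=2, W=0
[4] MEM needs rd=1 wr=1: WR_PORT; after: ALU=0 MUL=1 MEM=2 BR=1, R=2, W=0
[5] MUL needs rd=2 wr=1: WR_PORT; after: ALU=0 MUL=1 MEM=2 BR=1, R=2, W=0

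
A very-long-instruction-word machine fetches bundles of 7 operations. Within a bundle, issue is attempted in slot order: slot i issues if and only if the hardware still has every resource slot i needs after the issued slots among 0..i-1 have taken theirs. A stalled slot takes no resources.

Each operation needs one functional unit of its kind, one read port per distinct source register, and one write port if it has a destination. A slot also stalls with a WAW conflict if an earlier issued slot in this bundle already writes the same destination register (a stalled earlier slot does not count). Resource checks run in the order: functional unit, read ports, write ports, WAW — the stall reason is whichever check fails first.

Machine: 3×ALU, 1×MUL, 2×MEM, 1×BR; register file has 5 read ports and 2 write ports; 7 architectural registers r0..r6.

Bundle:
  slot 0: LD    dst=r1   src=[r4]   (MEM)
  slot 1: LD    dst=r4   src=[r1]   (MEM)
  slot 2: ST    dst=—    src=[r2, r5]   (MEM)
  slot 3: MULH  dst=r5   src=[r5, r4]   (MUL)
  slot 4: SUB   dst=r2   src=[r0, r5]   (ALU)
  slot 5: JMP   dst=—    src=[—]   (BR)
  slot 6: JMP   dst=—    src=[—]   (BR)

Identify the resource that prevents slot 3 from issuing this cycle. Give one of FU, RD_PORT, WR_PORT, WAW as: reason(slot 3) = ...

reason(slot 3) = WR_PORT

#0 MEM src=r4 dispatched  <A:3 Mu:1 Ld:1 B:1 rd:4 wr:1>
#1 MEM src=r1 dispatched  <A:3 Mu:1 Ld:0 B:1 rd:3 wr:0>
#2 MEM src=r2,r5 held:FU  <A:3 Mu:1 Ld:0 B:1 rd:3 wr:0>
#3 MUL src=r5,r4 held:WR_PORT  <A:3 Mu:1 Ld:0 B:1 rd:3 wr:0>
#4 ALU src=r0,r5 held:WR_PORT  <A:3 Mu:1 Ld:0 B:1 rd:3 wr:0>
#5 BR src=- dispatched  <A:3 Mu:1 Ld:0 B:0 rd:3 wr:0>
#6 BR src=- held:FU  <A:3 Mu:1 Ld:0 B:0 rd:3 wr:0>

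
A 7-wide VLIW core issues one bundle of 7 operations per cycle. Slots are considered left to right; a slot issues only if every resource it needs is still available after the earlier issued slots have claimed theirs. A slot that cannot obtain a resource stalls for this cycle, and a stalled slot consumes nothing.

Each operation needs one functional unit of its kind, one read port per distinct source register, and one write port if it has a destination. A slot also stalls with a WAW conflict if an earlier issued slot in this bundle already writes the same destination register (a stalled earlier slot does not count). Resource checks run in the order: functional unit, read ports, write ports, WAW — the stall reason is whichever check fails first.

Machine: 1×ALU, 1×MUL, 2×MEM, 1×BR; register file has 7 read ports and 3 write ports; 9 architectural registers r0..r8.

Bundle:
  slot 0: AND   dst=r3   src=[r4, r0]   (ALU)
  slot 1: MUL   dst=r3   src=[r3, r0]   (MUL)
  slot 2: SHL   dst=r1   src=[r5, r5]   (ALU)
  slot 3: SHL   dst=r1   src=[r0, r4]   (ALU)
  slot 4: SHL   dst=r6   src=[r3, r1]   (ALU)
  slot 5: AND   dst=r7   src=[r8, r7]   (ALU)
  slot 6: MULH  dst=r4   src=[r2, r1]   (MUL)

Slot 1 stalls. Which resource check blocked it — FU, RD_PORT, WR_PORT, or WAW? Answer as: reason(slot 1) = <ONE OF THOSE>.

#0 ALU src=r4,r0 dispatched  <A:0 Mu:1 Ld:2 B:1 rd:5 wr:2>
#1 MUL src=r3,r0 held:WAW  <A:0 Mu:1 Ld:2 B:1 rd:5 wr:2>
#2 ALU src=r5,r5 held:FU  <A:0 Mu:1 Ld:2 B:1 rd:5 wr:2>
#3 ALU src=r0,r4 held:FU  <A:0 Mu:1 Ld:2 B:1 rd:5 wr:2>
#4 ALU src=r3,r1 held:FU  <A:0 Mu:1 Ld:2 B:1 rd:5 wr:2>
#5 ALU src=r8,r7 held:FU  <A:0 Mu:1 Ld:2 B:1 rd:5 wr:2>
#6 MUL src=r2,r1 dispatched  <A:0 Mu:0 Ld:2 B:1 rd:3 wr:1>

reason(slot 1) = WAW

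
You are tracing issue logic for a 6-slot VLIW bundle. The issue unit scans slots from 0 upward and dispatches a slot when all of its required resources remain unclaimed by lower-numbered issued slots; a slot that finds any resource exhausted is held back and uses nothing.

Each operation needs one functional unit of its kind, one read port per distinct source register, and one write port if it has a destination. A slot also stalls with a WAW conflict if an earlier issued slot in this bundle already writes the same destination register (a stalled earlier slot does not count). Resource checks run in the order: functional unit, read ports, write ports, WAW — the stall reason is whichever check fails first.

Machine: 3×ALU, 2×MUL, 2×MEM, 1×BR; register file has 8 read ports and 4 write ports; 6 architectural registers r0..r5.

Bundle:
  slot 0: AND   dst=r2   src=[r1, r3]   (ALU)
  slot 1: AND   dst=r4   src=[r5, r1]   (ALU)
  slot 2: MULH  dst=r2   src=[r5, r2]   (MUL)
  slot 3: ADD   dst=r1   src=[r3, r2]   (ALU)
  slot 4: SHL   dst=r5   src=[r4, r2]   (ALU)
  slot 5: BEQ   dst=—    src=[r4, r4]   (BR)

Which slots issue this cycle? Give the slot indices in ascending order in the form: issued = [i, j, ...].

issued = [0, 1, 3, 5]

(0) want 1×ALU +2rd +1wr — yes → AL2|MU2|ME2|BR1|rd6|wr3
(1) want 1×ALU +2rd +1wr — yes → AL1|MU2|ME2|BR1|rd4|wr2
(2) want 1×MUL +2rd +1wr — WAW → AL1|MU2|ME2|BR1|rd4|wr2
(3) want 1×ALU +2rd +1wr — yes → AL0|MU2|ME2|BR1|rd2|wr1
(4) want 1×ALU +2rd +1wr — FU → AL0|MU2|ME2|BR1|rd2|wr1
(5) want 1×BR +1rd +0wr — yes → AL0|MU2|ME2|BR0|rd1|wr1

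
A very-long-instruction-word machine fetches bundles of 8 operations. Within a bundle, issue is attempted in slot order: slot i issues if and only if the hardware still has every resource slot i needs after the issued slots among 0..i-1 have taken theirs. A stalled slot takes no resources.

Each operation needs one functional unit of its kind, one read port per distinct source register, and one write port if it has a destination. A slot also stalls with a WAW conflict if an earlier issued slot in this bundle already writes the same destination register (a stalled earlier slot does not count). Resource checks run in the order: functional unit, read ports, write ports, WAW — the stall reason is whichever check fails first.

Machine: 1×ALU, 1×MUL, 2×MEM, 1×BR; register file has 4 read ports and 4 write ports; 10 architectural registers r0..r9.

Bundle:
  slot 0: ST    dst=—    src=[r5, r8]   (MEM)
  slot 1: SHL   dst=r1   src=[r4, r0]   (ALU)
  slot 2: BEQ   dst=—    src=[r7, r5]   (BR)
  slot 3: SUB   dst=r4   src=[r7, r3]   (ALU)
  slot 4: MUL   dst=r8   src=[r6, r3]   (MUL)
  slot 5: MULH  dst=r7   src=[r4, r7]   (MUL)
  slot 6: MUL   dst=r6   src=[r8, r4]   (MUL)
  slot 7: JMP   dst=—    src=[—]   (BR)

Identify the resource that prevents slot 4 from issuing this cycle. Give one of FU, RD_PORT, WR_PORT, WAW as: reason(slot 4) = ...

reason(slot 4) = RD_PORT

  0. MEM ⇒ go  {1A/1Mu/1Ld/1B | 2r 4w}
  1. ALU→r1 ⇒ go  {0A/1Mu/1Ld/1B | 0r 3w}
  2. BR ⇒ no(RD_PORT)  {0A/1Mu/1Ld/1B | 0r 3w}
  3. ALU→r4 ⇒ no(FU)  {0A/1Mu/1Ld/1B | 0r 3w}
  4. MUL→r8 ⇒ no(RD_PORT)  {0A/1Mu/1Ld/1B | 0r 3w}
  5. MUL→r7 ⇒ no(RD_PORT)  {0A/1Mu/1Ld/1B | 0r 3w}
  6. MUL→r6 ⇒ no(RD_PORT)  {0A/1Mu/1Ld/1B | 0r 3w}
  7. BR ⇒ go  {0A/1Mu/1Ld/0B | 0r 3w}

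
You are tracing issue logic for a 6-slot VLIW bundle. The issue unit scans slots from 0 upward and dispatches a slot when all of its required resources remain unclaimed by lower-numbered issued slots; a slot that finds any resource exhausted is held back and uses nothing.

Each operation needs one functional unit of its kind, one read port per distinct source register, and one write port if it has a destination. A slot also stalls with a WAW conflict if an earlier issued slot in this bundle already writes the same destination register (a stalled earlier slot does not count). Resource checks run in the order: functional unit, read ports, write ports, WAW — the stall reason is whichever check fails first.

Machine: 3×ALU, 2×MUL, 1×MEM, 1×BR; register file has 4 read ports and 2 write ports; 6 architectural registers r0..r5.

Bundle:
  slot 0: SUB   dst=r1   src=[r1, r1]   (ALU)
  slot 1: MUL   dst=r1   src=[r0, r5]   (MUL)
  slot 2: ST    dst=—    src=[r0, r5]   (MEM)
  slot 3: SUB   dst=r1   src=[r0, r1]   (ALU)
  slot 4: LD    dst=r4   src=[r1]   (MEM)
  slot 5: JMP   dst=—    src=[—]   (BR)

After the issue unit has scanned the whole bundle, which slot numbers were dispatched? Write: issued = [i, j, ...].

#0 ALU src=r1,r1 dispatched  <A:2 Mu:2 Ld:1 B:1 rd:3 wr:1>
#1 MUL src=r0,r5 held:WAW  <A:2 Mu:2 Ld:1 B:1 rd:3 wr:1>
#2 MEM src=r0,r5 dispatched  <A:2 Mu:2 Ld:0 B:1 rd:1 wr:1>
#3 ALU src=r0,r1 held:RD_PORT  <A:2 Mu:2 Ld:0 B:1 rd:1 wr:1>
#4 MEM src=r1 held:FU  <A:2 Mu:2 Ld:0 B:1 rd:1 wr:1>
#5 BR src=- dispatched  <A:2 Mu:2 Ld:0 B:0 rd:1 wr:1>

issued = [0, 2, 5]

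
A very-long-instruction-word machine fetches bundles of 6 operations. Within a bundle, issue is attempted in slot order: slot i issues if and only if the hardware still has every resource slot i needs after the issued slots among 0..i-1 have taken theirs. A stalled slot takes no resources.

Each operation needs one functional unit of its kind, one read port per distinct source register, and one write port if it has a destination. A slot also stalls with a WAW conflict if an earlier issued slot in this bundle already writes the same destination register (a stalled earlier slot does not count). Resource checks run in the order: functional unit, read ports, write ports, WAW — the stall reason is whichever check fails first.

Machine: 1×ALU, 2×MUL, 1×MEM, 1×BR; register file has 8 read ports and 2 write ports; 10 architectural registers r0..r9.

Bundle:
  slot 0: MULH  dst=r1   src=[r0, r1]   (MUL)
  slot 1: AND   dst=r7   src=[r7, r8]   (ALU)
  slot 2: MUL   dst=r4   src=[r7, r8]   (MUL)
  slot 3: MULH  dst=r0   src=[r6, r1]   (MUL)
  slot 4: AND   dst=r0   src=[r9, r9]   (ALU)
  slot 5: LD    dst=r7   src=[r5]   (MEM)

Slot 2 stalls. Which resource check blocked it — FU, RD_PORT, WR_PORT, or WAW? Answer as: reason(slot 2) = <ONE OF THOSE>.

reason(slot 2) = WR_PORT

[0] MUL needs rd=2 wr=1: ok; after: ALU=1 MUL=1 MEM=1 BR=1, R=6, W=1
[1] ALU needs rd=2 wr=1: ok; after: ALU=0 MUL=1 MEM=1 BR=1, R=4, W=0
[2] MUL needs rd=2 wr=1: WR_PORT; after: ALU=0 MUL=1 MEM=1 BR=1, R=4, W=0
[3] MUL needs rd=2 wr=1: WR_PORT; after: ALU=0 MUL=1 MEM=1 BR=1, R=4, W=0
[4] ALU needs rd=1 wr=1: FU; after: ALU=0 MUL=1 MEM=1 BR=1, R=4, W=0
[5] MEM needs rd=1 wr=1: WR_PORT; after: ALU=0 MUL=1 MEM=1 BR=1, R=4, W=0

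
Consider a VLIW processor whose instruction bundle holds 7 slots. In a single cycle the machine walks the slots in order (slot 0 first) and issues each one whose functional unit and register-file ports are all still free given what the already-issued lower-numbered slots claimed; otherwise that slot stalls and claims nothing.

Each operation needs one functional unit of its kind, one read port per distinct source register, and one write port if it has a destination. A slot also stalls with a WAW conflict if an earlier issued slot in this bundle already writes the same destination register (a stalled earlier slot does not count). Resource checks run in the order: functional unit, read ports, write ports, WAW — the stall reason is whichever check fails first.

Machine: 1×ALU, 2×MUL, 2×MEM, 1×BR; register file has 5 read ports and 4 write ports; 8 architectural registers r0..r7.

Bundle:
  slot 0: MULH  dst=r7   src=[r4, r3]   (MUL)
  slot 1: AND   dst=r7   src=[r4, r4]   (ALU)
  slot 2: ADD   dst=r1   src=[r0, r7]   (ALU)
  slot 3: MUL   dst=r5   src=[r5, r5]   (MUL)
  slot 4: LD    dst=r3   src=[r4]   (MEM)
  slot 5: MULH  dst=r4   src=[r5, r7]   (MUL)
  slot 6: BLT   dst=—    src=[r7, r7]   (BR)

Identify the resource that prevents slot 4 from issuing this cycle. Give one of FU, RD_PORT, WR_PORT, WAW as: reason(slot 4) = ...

reason(slot 4) = RD_PORT

(0) want 1×MUL +2rd +1wr — yes → AL1|MU1|ME2|BR1|rd3|wr3
(1) want 1×ALU +1rd +1wr — WAW → AL1|MU1|ME2|BR1|rd3|wr3
(2) want 1×ALU +2rd +1wr — yes → AL0|MU1|ME2|BR1|rd1|wr2
(3) want 1×MUL +1rd +1wr — yes → AL0|MU0|ME2|BR1|rd0|wr1
(4) want 1×MEM +1rd +1wr — RD_PORT → AL0|MU0|ME2|BR1|rd0|wr1
(5) want 1×MUL +2rd +1wr — FU → AL0|MU0|ME2|BR1|rd0|wr1
(6) want 1×BR +1rd +0wr — RD_PORT → AL0|MU0|ME2|BR1|rd0|wr1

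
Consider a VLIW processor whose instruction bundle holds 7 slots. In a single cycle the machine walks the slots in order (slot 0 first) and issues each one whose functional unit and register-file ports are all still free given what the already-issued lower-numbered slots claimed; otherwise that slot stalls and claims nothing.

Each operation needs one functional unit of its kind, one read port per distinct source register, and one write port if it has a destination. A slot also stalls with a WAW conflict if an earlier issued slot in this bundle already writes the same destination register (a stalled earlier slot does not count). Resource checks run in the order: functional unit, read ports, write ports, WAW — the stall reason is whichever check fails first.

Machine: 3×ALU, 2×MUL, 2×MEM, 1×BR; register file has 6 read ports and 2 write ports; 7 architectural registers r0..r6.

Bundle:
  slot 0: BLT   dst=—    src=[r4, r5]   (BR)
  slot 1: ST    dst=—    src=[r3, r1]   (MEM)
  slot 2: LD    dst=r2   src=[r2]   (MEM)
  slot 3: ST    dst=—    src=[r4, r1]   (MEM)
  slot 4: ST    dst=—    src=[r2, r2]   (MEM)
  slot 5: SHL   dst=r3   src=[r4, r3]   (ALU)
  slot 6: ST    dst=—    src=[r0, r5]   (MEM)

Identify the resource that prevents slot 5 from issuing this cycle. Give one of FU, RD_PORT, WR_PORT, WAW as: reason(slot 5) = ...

(0) want 1×BR +2rd +0wr — yes → AL3|MU2|ME2|BR0|rd4|wr2
(1) want 1×MEM +2rd +0wr — yes → AL3|MU2|ME1|BR0|rd2|wr2
(2) want 1×MEM +1rd +1wr — yes → AL3|MU2|ME0|BR0|rd1|wr1
(3) want 1×MEM +2rd +0wr — FU → AL3|MU2|ME0|BR0|rd1|wr1
(4) want 1×MEM +1rd +0wr — FU → AL3|MU2|ME0|BR0|rd1|wr1
(5) want 1×ALU +2rd +1wr — RD_PORT → AL3|MU2|ME0|BR0|rd1|wr1
(6) want 1×MEM +2rd +0wr — FU → AL3|MU2|ME0|BR0|rd1|wr1

reason(slot 5) = RD_PORT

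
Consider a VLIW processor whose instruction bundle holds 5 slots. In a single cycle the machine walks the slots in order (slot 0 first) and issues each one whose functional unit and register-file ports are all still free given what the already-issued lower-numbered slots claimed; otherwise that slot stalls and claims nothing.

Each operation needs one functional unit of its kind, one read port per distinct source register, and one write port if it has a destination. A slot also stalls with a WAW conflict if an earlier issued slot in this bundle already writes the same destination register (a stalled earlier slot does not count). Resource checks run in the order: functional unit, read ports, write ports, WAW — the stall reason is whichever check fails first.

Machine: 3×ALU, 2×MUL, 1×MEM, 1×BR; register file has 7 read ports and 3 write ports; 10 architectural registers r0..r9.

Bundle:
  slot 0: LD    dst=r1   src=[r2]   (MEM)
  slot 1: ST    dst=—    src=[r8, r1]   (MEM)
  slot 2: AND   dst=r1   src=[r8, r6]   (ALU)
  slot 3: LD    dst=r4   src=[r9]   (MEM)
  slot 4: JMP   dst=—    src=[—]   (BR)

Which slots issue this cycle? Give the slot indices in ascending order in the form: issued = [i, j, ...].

issued = [0, 4]

(0) want 1×MEM +1rd +1wr — yes → AL3|MU2|ME0|BR1|rd6|wr2
(1) want 1×MEM +2rd +0wr — FU → AL3|MU2|ME0|BR1|rd6|wr2
(2) want 1×ALU +2rd +1wr — WAW → AL3|MU2|ME0|BR1|rd6|wr2
(3) want 1×MEM +1rd +1wr — FU → AL3|MU2|ME0|BR1|rd6|wr2
(4) want 1×BR +0rd +0wr — yes → AL3|MU2|ME0|BR0|rd6|wr2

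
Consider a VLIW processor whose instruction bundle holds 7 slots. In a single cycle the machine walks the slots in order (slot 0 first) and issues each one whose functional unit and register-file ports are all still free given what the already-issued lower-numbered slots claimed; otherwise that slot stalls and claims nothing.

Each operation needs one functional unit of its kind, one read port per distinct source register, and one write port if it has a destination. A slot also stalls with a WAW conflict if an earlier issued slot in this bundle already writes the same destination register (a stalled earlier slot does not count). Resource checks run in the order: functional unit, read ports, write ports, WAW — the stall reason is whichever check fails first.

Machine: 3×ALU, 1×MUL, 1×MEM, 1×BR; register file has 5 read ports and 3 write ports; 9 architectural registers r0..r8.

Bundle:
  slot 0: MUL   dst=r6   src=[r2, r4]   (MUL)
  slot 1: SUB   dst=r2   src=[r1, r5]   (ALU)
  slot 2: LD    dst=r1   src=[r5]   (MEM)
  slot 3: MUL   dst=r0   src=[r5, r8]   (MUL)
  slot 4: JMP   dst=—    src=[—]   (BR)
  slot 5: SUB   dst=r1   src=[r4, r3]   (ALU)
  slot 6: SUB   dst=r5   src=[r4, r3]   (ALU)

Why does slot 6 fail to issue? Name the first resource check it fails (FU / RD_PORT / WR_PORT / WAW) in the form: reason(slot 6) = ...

[0] MUL needs rd=2 wr=1: ok; after: ALU=3 MUL=0 MEM=1 BR=1, R=3, W=2
[1] ALU needs rd=2 wr=1: ok; after: ALU=2 MUL=0 MEM=1 BR=1, R=1, W=1
[2] MEM needs rd=1 wr=1: ok; after: ALU=2 MUL=0 MEM=0 BR=1, R=0, W=0
[3] MUL needs rd=2 wr=1: FU; after: ALU=2 MUL=0 MEM=0 BR=1, R=0, W=0
[4] BR needs rd=0 wr=0: ok; after: ALU=2 MUL=0 MEM=0 BR=0, R=0, W=0
[5] ALU needs rd=2 wr=1: RD_PORT; after: ALU=2 MUL=0 MEM=0 BR=0, R=0, W=0
[6] ALU needs rd=2 wr=1: RD_PORT; after: ALU=2 MUL=0 MEM=0 BR=0, R=0, W=0

reason(slot 6) = RD_PORT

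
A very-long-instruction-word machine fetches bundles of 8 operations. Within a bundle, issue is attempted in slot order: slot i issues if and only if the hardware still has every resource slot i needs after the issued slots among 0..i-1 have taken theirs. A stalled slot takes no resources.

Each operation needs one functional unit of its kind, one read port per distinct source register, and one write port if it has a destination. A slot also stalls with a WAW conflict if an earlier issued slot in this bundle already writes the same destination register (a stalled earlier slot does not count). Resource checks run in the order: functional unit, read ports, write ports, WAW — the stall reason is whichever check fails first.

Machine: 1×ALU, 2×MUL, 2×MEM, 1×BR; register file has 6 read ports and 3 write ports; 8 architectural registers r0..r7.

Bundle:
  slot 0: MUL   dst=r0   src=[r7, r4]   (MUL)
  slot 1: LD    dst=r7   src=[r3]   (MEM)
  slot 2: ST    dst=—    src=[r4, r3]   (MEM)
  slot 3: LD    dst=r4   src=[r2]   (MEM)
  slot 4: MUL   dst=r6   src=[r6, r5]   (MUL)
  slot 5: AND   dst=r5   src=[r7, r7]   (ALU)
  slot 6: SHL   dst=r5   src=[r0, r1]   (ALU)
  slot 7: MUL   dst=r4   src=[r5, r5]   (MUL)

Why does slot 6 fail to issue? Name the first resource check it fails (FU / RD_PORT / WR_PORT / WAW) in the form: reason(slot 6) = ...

reason(slot 6) = FU

  0. MUL→r0 ⇒ go  {1A/1Mu/2Ld/1B | 4r 2w}
  1. MEM→r7 ⇒ go  {1A/1Mu/1Ld/1B | 3r 1w}
  2. MEM ⇒ go  {1A/1Mu/0Ld/1B | 1r 1w}
  3. MEM→r4 ⇒ no(FU)  {1A/1Mu/0Ld/1B | 1r 1w}
  4. MUL→r6 ⇒ no(RD_PORT)  {1A/1Mu/0Ld/1B | 1r 1w}
  5. ALU→r5 ⇒ go  {0A/1Mu/0Ld/1B | 0r 0w}
  6. ALU→r5 ⇒ no(FU)  {0A/1Mu/0Ld/1B | 0r 0w}
  7. MUL→r4 ⇒ no(RD_PORT)  {0A/1Mu/0Ld/1B | 0r 0w}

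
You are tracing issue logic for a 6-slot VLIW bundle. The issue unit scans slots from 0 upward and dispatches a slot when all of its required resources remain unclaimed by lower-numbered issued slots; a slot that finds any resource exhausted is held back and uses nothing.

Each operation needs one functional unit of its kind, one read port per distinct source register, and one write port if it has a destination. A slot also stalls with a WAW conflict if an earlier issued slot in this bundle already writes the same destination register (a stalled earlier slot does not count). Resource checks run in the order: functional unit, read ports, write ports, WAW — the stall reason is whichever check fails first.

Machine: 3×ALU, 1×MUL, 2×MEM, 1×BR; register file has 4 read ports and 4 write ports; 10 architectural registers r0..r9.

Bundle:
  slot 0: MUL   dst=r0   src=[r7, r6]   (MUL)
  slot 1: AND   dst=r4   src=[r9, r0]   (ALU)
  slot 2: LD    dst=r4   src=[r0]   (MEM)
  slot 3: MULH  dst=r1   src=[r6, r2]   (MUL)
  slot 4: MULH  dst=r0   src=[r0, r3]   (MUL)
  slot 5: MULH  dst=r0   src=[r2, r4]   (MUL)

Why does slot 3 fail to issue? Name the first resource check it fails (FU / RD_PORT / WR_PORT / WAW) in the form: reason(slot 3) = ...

  0. MUL→r0 ⇒ go  {3A/0Mu/2Ld/1B | 2r 3w}
  1. ALU→r4 ⇒ go  {2A/0Mu/2Ld/1B | 0r 2w}
  2. MEM→r4 ⇒ no(RD_PORT)  {2A/0Mu/2Ld/1B | 0r 2w}
  3. MUL→r1 ⇒ no(FU)  {2A/0Mu/2Ld/1B | 0r 2w}
  4. MUL→r0 ⇒ no(FU)  {2A/0Mu/2Ld/1B | 0r 2w}
  5. MUL→r0 ⇒ no(FU)  {2A/0Mu/2Ld/1B | 0r 2w}

reason(slot 3) = FU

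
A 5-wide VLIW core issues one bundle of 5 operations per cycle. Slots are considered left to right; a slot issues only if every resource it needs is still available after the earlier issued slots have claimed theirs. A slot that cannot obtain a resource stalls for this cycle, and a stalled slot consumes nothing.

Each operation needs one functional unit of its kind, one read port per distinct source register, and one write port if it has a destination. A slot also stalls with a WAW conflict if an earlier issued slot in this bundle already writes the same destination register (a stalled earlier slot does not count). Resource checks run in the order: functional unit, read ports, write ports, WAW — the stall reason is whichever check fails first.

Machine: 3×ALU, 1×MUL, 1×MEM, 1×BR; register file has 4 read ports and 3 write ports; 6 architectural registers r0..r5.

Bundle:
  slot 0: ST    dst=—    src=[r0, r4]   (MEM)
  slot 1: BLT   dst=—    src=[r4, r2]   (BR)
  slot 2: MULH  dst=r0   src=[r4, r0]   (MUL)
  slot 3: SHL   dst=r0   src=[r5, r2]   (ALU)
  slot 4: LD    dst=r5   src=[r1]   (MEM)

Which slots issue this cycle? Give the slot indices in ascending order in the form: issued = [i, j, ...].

(0) want 1×MEM +2rd +0wr — yes → AL3|MU1|ME0|BR1|rd2|wr3
(1) want 1×BR +2rd +0wr — yes → AL3|MU1|ME0|BR0|rd0|wr3
(2) want 1×MUL +2rd +1wr — RD_PORT → AL3|MU1|ME0|BR0|rd0|wr3
(3) want 1×ALU +2rd +1wr — RD_PORT → AL3|MU1|ME0|BR0|rd0|wr3
(4) want 1×MEM +1rd +1wr — FU → AL3|MU1|ME0|BR0|rd0|wr3

issued = [0, 1]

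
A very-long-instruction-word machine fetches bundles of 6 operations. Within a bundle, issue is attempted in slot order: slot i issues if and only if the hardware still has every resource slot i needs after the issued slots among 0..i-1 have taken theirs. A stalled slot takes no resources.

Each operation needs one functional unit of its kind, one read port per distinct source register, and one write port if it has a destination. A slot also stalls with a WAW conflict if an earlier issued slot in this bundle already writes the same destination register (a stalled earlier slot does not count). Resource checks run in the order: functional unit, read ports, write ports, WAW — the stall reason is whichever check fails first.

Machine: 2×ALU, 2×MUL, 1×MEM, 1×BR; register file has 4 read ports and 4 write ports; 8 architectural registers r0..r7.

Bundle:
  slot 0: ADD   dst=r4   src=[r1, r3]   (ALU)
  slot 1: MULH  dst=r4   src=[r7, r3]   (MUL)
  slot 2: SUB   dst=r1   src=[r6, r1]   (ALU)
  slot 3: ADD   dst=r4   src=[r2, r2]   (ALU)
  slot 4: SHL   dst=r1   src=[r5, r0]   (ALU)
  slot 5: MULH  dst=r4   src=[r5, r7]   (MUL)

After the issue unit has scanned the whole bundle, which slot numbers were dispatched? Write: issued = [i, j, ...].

#0 ALU src=r1,r3 dispatched  <A:1 Mu:2 Ld:1 B:1 rd:2 wr:3>
#1 MUL src=r7,r3 held:WAW  <A:1 Mu:2 Ld:1 B:1 rd:2 wr:3>
#2 ALU src=r6,r1 dispatched  <A:0 Mu:2 Ld:1 B:1 rd:0 wr:2>
#3 ALU src=r2,r2 held:FU  <A:0 Mu:2 Ld:1 B:1 rd:0 wr:2>
#4 ALU src=r5,r0 held:FU  <A:0 Mu:2 Ld:1 B:1 rd:0 wr:2>
#5 MUL src=r5,r7 held:RD_PORT  <A:0 Mu:2 Ld:1 B:1 rd:0 wr:2>

issued = [0, 2]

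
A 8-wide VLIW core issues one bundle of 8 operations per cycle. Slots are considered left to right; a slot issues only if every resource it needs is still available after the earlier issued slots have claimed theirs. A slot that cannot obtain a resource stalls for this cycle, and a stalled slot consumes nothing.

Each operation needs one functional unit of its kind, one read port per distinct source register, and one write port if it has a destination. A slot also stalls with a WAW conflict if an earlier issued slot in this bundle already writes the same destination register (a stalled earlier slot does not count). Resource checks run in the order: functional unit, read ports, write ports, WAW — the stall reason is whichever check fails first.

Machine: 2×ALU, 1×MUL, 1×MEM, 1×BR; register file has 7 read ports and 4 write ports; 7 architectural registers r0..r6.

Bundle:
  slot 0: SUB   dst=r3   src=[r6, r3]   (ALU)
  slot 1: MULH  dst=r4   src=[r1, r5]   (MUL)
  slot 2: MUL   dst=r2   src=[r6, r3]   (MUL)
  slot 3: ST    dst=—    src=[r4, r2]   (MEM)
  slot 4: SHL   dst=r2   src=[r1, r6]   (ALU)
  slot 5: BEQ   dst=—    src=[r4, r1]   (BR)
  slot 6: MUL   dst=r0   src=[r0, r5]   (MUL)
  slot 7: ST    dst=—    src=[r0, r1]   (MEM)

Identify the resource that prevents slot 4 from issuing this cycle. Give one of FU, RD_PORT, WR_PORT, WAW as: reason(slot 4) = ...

reason(slot 4) = RD_PORT

(0) want 1×ALU +2rd +1wr — yes → AL1|MU1|ME1|BR1|rd5|wr3
(1) want 1×MUL +2rd +1wr — yes → AL1|MU0|ME1|BR1|rd3|wr2
(2) want 1×MUL +2rd +1wr — FU → AL1|MU0|ME1|BR1|rd3|wr2
(3) want 1×MEM +2rd +0wr — yes → AL1|MU0|ME0|BR1|rd1|wr2
(4) want 1×ALU +2rd +1wr — RD_PORT → AL1|MU0|ME0|BR1|rd1|wr2
(5) want 1×BR +2rd +0wr — RD_PORT → AL1|MU0|ME0|BR1|rd1|wr2
(6) want 1×MUL +2rd +1wr — FU → AL1|MU0|ME0|BR1|rd1|wr2
(7) want 1×MEM +2rd +0wr — FU → AL1|MU0|ME0|BR1|rd1|wr2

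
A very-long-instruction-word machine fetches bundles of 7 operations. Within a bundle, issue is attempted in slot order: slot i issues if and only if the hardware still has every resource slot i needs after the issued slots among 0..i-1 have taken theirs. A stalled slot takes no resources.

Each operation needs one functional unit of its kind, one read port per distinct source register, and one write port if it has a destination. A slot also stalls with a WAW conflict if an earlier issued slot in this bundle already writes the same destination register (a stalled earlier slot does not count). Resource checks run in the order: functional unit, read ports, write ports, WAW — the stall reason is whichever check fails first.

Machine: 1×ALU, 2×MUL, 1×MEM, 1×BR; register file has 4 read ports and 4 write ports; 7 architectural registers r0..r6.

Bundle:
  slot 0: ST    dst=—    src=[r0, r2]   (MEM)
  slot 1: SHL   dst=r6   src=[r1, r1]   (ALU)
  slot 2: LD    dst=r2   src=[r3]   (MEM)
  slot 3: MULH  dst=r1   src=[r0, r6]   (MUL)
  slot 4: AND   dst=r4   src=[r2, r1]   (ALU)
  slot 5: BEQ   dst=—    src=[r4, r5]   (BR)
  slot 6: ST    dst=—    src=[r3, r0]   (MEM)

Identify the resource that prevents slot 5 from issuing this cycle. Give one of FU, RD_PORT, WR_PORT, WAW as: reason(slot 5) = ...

reason(slot 5) = RD_PORT

  0. MEM ⇒ go  {1A/2Mu/0Ld/1B | 2r 4w}
  1. ALU→r6 ⇒ go  {0A/2Mu/0Ld/1B | 1r 3w}
  2. MEM→r2 ⇒ no(FU)  {0A/2Mu/0Ld/1B | 1r 3w}
  3. MUL→r1 ⇒ no(RD_PORT)  {0A/2Mu/0Ld/1B | 1r 3w}
  4. ALU→r4 ⇒ no(FU)  {0A/2Mu/0Ld/1B | 1r 3w}
  5. BR ⇒ no(RD_PORT)  {0A/2Mu/0Ld/1B | 1r 3w}
  6. MEM ⇒ no(FU)  {0A/2Mu/0Ld/1B | 1r 3w}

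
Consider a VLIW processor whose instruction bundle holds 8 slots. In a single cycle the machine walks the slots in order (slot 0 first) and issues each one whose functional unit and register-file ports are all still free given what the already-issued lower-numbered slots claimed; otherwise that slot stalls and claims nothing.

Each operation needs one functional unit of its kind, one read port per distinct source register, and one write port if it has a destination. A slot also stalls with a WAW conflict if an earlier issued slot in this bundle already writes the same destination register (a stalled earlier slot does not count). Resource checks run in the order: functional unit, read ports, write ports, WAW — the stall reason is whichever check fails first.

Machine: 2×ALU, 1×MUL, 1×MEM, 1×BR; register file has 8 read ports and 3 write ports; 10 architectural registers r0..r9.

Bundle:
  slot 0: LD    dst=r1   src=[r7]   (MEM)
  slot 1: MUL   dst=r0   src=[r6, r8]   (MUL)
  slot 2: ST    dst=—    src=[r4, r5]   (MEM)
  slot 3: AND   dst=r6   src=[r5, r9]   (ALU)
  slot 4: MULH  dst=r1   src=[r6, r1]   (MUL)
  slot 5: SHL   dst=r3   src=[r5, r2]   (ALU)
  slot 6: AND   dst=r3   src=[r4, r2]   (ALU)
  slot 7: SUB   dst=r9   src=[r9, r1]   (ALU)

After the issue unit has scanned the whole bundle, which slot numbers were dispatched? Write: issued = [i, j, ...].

slot 0 (MEM): ISSUE — free A2,Mu1,Ld0,B1 rp7 wp2
slot 1 (MUL): ISSUE — free A2,Mu0,Ld0,B1 rp5 wp1
slot 2 (MEM): stall FU — free A2,Mu0,Ld0,B1 rp5 wp1
slot 3 (ALU): ISSUE — free A1,Mu0,Ld0,B1 rp3 wp0
slot 4 (MUL): stall FU — free A1,Mu0,Ld0,B1 rp3 wp0
slot 5 (ALU): stall WR_PORT — free A1,Mu0,Ld0,B1 rp3 wp0
slot 6 (ALU): stall WR_PORT — free A1,Mu0,Ld0,B1 rp3 wp0
slot 7 (ALU): stall WR_PORT — free A1,Mu0,Ld0,B1 rp3 wp0

issued = [0, 1, 3]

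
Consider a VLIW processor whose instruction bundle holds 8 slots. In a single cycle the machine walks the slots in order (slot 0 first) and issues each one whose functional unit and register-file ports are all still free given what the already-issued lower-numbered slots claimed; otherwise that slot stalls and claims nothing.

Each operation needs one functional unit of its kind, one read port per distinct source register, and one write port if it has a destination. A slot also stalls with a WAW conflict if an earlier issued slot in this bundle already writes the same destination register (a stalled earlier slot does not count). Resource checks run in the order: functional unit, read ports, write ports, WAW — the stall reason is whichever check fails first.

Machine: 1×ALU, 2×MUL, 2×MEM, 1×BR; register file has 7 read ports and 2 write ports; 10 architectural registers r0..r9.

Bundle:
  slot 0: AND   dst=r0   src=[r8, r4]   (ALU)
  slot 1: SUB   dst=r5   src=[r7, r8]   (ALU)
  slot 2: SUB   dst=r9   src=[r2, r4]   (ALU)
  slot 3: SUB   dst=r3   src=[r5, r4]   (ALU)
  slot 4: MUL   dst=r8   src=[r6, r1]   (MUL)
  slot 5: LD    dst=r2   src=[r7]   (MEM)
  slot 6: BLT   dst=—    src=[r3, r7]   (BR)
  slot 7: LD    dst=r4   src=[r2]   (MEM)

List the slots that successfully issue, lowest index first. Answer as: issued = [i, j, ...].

issued = [0, 4, 6]

[0] ALU needs rd=2 wr=1: ok; after: ALU=0 MUL=2 MEM=2 BR=1, R=5, W=1
[1] ALU needs rd=2 wr=1: FU; after: ALU=0 MUL=2 MEM=2 BR=1, R=5, W=1
[2] ALU needs rd=2 wr=1: FU; after: ALU=0 MUL=2 MEM=2 BR=1, R=5, W=1
[3] ALU needs rd=2 wr=1: FU; after: ALU=0 MUL=2 MEM=2 BR=1, R=5, W=1
[4] MUL needs rd=2 wr=1: ok; after: ALU=0 MUL=1 MEM=2 BR=1, R=3, W=0
[5] MEM needs rd=1 wr=1: WR_PORT; after: ALU=0 MUL=1 MEM=2 BR=1, R=3, W=0
[6] BR needs rd=2 wr=0: ok; after: ALU=0 MUL=1 MEM=2 BR=0, R=1, W=0
[7] MEM needs rd=1 wr=1: WR_PORT; after: ALU=0 MUL=1 MEM=2 BR=0, R=1, W=0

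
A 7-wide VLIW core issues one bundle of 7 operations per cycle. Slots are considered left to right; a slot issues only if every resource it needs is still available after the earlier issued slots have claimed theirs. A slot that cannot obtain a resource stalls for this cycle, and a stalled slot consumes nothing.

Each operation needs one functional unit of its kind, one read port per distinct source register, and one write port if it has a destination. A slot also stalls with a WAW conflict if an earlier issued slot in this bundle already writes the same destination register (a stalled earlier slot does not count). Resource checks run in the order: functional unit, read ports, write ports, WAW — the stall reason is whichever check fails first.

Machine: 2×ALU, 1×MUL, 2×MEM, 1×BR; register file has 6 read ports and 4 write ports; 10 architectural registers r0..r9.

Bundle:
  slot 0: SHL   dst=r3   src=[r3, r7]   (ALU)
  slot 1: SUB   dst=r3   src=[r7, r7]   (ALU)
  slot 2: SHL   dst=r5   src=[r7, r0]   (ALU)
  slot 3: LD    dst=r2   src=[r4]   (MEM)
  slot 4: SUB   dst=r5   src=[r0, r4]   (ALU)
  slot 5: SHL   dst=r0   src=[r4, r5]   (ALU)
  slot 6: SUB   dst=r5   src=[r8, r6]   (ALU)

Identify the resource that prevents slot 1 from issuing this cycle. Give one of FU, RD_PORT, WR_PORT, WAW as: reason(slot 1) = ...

[0] ALU needs rd=2 wr=1: ok; after: ALU=1 MUL=1 MEM=2 BR=1, R=4, W=3
[1] ALU needs rd=1 wr=1: WAW; after: ALU=1 MUL=1 MEM=2 BR=1, R=4, W=3
[2] ALU needs rd=2 wr=1: ok; after: ALU=0 MUL=1 MEM=2 BR=1, R=2, W=2
[3] MEM needs rd=1 wr=1: ok; after: ALU=0 MUL=1 MEM=1 BR=1, R=1, W=1
[4] ALU needs rd=2 wr=1: FU; after: ALU=0 MUL=1 MEM=1 BR=1, R=1, W=1
[5] ALU needs rd=2 wr=1: FU; after: ALU=0 MUL=1 MEM=1 BR=1, R=1, W=1
[6] ALU needs rd=2 wr=1: FU; after: ALU=0 MUL=1 MEM=1 BR=1, R=1, W=1

reason(slot 1) = WAW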